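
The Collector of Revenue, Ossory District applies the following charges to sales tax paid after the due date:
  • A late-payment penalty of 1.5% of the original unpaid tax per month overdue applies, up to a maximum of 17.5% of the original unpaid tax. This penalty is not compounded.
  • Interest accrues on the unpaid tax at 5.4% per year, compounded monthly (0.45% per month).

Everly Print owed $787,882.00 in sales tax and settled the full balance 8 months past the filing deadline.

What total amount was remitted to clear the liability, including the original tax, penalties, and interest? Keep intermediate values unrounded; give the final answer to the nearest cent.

$911,242.36

Penalty: 8 × 1.5% × $787,882.00 = $94,545.84 (below the 17.5% cap of $137,879.35)
Interest: $787,882.00 × ((1 + 0.0045)^8 − 1) = $787,882.00 × 0.0365721… = $28,814.5244…
Total = $787,882.00 + $94,545.8400 + $28,814.5244… = $911,242.36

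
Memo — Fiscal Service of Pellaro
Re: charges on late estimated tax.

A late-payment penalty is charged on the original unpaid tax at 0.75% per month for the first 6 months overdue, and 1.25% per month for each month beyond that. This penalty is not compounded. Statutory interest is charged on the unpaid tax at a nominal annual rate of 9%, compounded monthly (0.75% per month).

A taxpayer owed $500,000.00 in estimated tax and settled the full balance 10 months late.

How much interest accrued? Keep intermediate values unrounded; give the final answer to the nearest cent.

Interest: $500,000.00 × ((1 + 0.0075)^10 − 1) = $500,000.00 × 0.0775825… = $38,791.2727…

$38,791.27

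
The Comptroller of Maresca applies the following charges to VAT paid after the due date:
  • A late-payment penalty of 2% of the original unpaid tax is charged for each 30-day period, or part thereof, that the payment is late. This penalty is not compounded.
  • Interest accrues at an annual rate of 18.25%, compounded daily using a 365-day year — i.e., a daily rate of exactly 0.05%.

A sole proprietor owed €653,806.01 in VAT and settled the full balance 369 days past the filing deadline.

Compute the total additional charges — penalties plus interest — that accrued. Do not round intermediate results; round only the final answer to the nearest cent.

€302,425.51

Penalty periods: ⌈369/30⌉ = 13; penalty = 13 × 2% × €653,806.01 = €169,989.56…
Interest: €653,806.01 × ((1 + 0.0005)^369 − 1) = €653,806.01 × 0.20256153… = €132,435.9459…
Penalties + interest = €169,989.5626 + €132,435.9459… = €302,425.51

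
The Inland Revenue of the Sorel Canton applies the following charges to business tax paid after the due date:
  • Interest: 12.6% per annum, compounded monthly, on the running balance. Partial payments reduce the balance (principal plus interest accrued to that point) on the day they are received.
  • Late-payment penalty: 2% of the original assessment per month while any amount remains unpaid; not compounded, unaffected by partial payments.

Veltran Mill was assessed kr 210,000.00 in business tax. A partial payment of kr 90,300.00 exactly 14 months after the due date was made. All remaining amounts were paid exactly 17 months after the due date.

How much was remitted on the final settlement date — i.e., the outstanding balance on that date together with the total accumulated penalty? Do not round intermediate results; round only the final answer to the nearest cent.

Monthly rate = 12.6% ÷ 12 = 1.05%
Balance at month 14: kr 210,000.0000 × (1 + 0.0105)^14 = kr 243,067.9760…
After kr 90,300.00 payment: kr 243,067.9760… − kr 90,300.00 = kr 152,767.9760…
Balance at month 17: kr 152,767.9760… × (1 + 0.0105)^3 = kr 157,630.8721…
Penalty: 17 × 2% × kr 210,000.00 = kr 71,400.00
Final settlement = outstanding balance + penalty = kr 157,630.8721… + kr 71,400.00 = kr 229,030.87

kr 229,030.87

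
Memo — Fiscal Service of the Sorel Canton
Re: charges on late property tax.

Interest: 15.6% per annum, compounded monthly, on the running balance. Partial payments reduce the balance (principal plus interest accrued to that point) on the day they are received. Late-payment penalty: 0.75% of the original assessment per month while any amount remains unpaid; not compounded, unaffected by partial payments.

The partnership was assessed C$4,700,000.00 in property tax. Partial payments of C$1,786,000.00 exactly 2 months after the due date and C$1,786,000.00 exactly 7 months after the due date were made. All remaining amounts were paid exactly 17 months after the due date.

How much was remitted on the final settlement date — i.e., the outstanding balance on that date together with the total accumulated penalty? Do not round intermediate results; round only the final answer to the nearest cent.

Monthly rate = 15.6% ÷ 12 = 1.3%
Balance at month 2: C$4,700,000.0000 × (1 + 0.013)^2 = C$4,822,994.3000
After C$1,786,000.00 payment: C$4,822,994.3000 − C$1,786,000.00 = C$3,036,994.3000
Balance at month 7: C$3,036,994.3000 × (1 + 0.013)^5 = C$3,239,598.6075…
After C$1,786,000.00 payment: C$3,239,598.6075… − C$1,786,000.00 = C$1,453,598.6075…
Balance at month 17: C$1,453,598.6075… × (1 + 0.013)^10 = C$1,654,013.1265…
Penalty: 17 × 0.75% × C$4,700,000.00 = C$599,250.00
Final settlement = outstanding balance + penalty = C$1,654,013.1265… + C$599,250.00 = C$2,253,263.13

C$2,253,263.13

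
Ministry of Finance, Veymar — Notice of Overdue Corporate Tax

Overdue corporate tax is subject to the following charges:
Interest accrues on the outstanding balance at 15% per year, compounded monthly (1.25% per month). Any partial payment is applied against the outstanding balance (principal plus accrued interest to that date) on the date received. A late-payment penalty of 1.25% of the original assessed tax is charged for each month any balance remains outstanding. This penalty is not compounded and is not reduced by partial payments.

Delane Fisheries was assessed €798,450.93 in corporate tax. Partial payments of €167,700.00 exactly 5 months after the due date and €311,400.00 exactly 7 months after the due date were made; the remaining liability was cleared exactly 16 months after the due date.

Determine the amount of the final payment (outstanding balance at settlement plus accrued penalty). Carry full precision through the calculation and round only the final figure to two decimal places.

Balance at month 5: €798,450.9300 × (1 + 0.0125)^5 = €849,617.3852…
After €167,700.00 payment: €849,617.3852… − €167,700.00 = €681,917.3852…
Balance at month 7: €681,917.3852… × (1 + 0.0125)^2 = €699,071.8694…
After €311,400.00 payment: €699,071.8694… − €311,400.00 = €387,671.8694…
Balance at month 16: €387,671.8694… × (1 + 0.0125)^9 = €433,530.4189…
Penalty: 16 × 1.25% × €798,450.93 = €159,690.19…
Final settlement = outstanding balance + penalty = €433,530.4189… + €159,690.19… = €593,220.60

€593,220.60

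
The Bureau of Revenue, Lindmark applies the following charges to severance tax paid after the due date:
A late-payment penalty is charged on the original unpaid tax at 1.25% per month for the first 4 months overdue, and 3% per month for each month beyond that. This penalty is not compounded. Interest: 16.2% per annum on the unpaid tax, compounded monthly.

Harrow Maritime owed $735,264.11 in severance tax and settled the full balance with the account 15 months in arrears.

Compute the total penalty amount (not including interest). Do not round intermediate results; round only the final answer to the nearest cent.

$279,400.36

Penalty, months 1–4: 4 × 1.25% × $735,264.11 = $36,763.21…
Penalty, months 5–15: 11 × 3% × $735,264.11 = $242,637.16…
Total penalty = $36,763.21… + $242,637.16… = $279,400.36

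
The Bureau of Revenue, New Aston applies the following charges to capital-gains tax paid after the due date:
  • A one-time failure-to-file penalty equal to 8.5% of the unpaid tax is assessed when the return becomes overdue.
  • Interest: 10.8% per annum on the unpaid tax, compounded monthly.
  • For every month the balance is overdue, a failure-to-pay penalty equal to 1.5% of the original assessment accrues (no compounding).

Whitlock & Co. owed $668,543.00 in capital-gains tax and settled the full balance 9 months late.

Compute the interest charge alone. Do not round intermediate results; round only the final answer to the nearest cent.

Interest (10.8%/yr ÷ 12 = 0.9%/month): $668,543.00 × ((1 + 0.009)^9 − 1) = $56,142.9510…

$56,142.95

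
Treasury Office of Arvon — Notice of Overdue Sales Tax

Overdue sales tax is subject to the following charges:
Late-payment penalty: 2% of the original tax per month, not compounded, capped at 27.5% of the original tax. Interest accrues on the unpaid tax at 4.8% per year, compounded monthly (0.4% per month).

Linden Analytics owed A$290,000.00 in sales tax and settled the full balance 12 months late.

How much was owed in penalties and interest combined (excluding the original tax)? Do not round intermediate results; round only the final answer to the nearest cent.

Penalty: 12 × 2% × A$290,000.00 = A$69,600.00 (below the 27.5% cap of A$79,750.00)
Interest: A$290,000.00 × ((1 + 0.004)^12 − 1) = A$290,000.00 × 0.0490702… = A$14,230.3602…
Penalties + interest = A$69,600.0000 + A$14,230.3602… = A$83,830.36

A$83,830.36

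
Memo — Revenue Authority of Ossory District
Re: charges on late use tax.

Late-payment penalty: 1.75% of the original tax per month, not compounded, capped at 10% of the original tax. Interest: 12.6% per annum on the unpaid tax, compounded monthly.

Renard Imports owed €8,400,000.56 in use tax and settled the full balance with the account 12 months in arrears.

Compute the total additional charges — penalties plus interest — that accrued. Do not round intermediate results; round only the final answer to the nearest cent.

Penalty (uncapped): 12 × 1.75% × €8,400,000.56 = €1,764,000.12…; cap = 10% × €8,400,000.56 = €840,000.06… → penalty = €840,000.06…
Interest (12.6%/yr ÷ 12 = 1.05%/month): €8,400,000.56 × ((1 + 0.0105)^12 − 1) = €1,121,713.3661…
Penalties + interest = €840,000.0560 + €1,121,713.3661… = €1,961,713.42

€1,961,713.42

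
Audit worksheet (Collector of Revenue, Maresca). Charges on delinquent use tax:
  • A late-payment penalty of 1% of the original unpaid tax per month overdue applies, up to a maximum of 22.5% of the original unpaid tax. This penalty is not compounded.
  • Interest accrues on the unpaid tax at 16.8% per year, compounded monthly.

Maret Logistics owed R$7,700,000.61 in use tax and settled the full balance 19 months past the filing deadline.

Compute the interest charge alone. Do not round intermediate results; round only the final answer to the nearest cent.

R$2,327,943.49

Interest (16.8%/yr ÷ 12 = 1.4%/month): R$7,700,000.61 × ((1 + 0.014)^19 − 1) = R$2,327,943.4940…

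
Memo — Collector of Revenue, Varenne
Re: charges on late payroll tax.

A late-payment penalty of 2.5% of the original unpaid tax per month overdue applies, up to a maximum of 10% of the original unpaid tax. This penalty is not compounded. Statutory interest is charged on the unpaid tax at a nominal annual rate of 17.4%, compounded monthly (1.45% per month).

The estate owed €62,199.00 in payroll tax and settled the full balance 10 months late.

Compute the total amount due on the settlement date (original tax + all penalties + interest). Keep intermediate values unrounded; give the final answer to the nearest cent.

Penalty (uncapped): 10 × 2.5% × €62,199.00 = €15,549.75; cap = 10% × €62,199.00 = €6,219.90 → penalty = €6,219.90
Interest: €62,199.00 × ((1 + 0.0145)^10 − 1) = €62,199.00 × 0.1548365… = €9,630.6774…
Total = €62,199.00 + €6,219.9000 + €9,630.6774… = €78,049.58

€78,049.58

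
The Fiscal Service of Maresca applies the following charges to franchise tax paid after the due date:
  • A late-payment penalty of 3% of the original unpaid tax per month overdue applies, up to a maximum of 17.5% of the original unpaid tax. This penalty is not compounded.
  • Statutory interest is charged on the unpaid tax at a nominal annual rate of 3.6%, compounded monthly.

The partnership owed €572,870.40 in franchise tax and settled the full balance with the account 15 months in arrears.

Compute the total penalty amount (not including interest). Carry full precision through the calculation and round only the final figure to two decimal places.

€100,252.32

Penalty (uncapped): 15 × 3% × €572,870.40 = €257,791.68; cap = 17.5% × €572,870.40 = €100,252.32 → penalty = €100,252.32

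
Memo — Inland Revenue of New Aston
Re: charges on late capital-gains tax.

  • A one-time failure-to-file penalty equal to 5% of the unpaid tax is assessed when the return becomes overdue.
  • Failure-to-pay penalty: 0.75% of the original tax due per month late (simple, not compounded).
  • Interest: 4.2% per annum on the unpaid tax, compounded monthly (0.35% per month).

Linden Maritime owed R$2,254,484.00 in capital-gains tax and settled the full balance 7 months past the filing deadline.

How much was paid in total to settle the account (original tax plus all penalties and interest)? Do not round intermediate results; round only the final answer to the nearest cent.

R$2,541,386.83

Failure-to-file penalty: 5% × R$2,254,484.00 = R$112,724.20
Failure-to-pay penalty: 7 × 0.75% × R$2,254,484.00 = R$118,360.41
Interest: R$2,254,484.00 × ((1 + 0.0035)^7 − 1) = R$2,254,484.00 × 0.0247588… = R$55,818.2190…
Total = R$2,254,484.00 + R$231,084.6100 + R$55,818.2190… = R$2,541,386.83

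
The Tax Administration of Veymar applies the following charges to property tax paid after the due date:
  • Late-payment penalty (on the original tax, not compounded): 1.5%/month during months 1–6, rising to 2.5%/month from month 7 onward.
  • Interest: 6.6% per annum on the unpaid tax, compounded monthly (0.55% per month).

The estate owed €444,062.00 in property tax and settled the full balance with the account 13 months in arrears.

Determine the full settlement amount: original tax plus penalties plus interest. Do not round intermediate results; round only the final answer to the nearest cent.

€594,558.05

Penalty, months 1–6: 6 × 1.5% × €444,062.00 = €39,965.58
Penalty, months 7–13: 7 × 2.5% × €444,062.00 = €77,710.85
Interest: €444,062.00 × ((1 + 0.0055)^13 − 1) = €444,062.00 × 0.0739077… = €32,819.6206…
Total = €444,062.00 + €117,676.4300 + €32,819.6206… = €594,558.05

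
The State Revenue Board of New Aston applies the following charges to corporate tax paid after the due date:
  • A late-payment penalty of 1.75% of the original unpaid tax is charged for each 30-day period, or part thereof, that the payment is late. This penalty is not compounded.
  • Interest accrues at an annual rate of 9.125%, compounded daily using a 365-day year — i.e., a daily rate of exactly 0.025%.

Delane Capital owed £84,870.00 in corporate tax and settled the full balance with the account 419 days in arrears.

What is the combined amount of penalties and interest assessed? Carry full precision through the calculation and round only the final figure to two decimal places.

£30,164.36

Penalty periods: ⌈419/30⌉ = 14; penalty = 14 × 1.75% × £84,870.00 = £20,793.15
Interest: £84,870.00 × ((1 + 0.00025)^419 − 1) = £84,870.00 × 0.11041843… = £9,371.2122…
Penalties + interest = £20,793.1500 + £9,371.2122… = £30,164.36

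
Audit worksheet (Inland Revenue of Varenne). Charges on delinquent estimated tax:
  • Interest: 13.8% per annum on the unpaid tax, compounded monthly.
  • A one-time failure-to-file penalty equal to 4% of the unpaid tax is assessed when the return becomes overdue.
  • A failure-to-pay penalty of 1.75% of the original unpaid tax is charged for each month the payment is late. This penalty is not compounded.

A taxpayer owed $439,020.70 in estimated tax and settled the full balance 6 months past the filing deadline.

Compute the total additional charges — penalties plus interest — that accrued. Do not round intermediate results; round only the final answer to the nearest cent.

Failure-to-file penalty: 4% × $439,020.70 = $17,560.83…
Failure-to-pay penalty = 1.75% × $439,020.70 × 6 mo = $46,097.17…
Interest (13.8%/yr ÷ 12 = 1.15%/month): $439,020.70 × ((1 + 0.0115)^6 − 1) = $31,176.8052…
Penalties + interest = $63,658.0015 + $31,176.8052… = $94,834.81

$94,834.81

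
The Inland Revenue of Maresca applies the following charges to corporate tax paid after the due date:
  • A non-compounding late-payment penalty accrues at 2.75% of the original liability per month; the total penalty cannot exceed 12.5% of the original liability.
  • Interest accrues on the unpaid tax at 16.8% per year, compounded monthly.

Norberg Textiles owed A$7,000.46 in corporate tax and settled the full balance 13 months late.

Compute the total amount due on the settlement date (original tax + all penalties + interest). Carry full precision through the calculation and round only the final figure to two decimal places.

A$9,262.32

Penalty (uncapped): 13 × 2.75% × A$7,000.46 = A$2,502.66…; cap = 12.5% × A$7,000.46 = A$875.06… → penalty = A$875.06…
Interest (16.8%/yr ÷ 12 = 1.4%/month): A$7,000.46 × ((1 + 0.014)^13 − 1) = A$1,386.7978…
Total = A$7,000.46 + A$875.0575 + A$1,386.7978… = A$9,262.32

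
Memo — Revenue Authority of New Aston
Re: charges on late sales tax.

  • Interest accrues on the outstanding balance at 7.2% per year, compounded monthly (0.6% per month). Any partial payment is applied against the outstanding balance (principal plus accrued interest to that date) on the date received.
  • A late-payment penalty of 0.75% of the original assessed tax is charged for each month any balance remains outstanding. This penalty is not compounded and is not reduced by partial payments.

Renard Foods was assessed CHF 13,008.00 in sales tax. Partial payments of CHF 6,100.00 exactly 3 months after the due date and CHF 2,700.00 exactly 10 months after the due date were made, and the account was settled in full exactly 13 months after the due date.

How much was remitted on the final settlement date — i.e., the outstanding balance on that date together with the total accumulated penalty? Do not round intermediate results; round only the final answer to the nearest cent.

CHF 6,103.31

Balance at month 3: CHF 13,008.0000 × (1 + 0.006)^3 = CHF 13,243.5517…
After CHF 6,100.00 payment: CHF 13,243.5517… − CHF 6,100.00 = CHF 7,143.5517…
Balance at month 10: CHF 7,143.5517… × (1 + 0.006)^7 = CHF 7,449.0357…
After CHF 2,700.00 payment: CHF 7,449.0357… − CHF 2,700.00 = CHF 4,749.0357…
Balance at month 13: CHF 4,749.0357… × (1 + 0.006)^3 = CHF 4,835.0323…
Penalty: 13 × 0.75% × CHF 13,008.00 = CHF 1,268.28
Final settlement = outstanding balance + penalty = CHF 4,835.0323… + CHF 1,268.28 = CHF 6,103.31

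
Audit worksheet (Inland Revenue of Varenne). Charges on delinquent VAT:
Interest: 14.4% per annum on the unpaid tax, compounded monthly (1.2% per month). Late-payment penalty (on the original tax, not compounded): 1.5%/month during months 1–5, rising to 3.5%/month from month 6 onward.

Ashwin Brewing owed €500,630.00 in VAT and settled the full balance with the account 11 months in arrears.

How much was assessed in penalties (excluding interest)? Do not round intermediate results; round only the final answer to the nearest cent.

€142,679.55

Penalty, months 1–5: 5 × 1.5% × €500,630.00 = €37,547.25
Penalty, months 6–11: 6 × 3.5% × €500,630.00 = €105,132.30
Total penalty = €37,547.25 + €105,132.30 = €142,679.55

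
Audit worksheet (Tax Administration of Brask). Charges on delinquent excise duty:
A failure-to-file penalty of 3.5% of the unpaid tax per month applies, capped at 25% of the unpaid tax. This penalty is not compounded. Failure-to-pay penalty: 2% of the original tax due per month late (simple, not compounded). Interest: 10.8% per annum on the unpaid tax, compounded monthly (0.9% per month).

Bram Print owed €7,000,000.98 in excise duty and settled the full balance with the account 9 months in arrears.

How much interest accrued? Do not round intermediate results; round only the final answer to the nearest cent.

€587,846.57

Interest: €7,000,000.98 × ((1 + 0.009)^9 − 1) = €7,000,000.98 × 0.0839781… = €587,846.5735…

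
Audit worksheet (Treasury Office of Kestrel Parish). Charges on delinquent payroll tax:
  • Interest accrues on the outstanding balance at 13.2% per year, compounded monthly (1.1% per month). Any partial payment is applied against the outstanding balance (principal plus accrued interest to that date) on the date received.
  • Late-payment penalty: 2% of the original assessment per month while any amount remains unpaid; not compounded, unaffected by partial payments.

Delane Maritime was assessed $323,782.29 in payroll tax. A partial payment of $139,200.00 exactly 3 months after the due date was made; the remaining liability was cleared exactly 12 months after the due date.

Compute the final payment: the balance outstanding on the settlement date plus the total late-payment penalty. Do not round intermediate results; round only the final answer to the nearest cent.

$293,309.25

Balance at month 3: $323,782.2900 × (1 + 0.011)^3 = $334,585.0695…
After $139,200.00 payment: $334,585.0695… − $139,200.00 = $195,385.0695…
Balance at month 12: $195,385.0695… × (1 + 0.011)^9 = $215,601.4980…
Penalty: 12 × 2% × $323,782.29 = $77,707.75…
Final settlement = outstanding balance + penalty = $215,601.4980… + $77,707.75… = $293,309.25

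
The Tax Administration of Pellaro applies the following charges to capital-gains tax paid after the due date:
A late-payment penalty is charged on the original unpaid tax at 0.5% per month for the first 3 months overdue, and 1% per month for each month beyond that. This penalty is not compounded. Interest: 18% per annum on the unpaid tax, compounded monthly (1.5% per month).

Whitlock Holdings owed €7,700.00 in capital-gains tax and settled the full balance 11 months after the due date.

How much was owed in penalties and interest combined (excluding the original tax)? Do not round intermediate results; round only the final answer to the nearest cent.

€2,101.71

Penalty, months 1–3: 3 × 0.5% × €7,700.00 = €115.50
Penalty, months 4–11: 8 × 1% × €7,700.00 = €616.00
Interest: €7,700.00 × ((1 + 0.015)^11 − 1) = €7,700.00 × 0.1779489… = €1,370.2068…
Penalties + interest = €731.5000 + €1,370.2068… = €2,101.71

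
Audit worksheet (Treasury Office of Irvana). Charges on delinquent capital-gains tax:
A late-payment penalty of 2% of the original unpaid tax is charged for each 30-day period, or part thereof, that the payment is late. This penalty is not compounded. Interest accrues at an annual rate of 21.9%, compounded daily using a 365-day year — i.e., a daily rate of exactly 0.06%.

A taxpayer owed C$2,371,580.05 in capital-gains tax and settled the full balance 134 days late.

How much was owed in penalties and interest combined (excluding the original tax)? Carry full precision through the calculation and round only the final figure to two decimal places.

C$435,645.83

Penalty periods: ⌈134/30⌉ = 5; penalty = 5 × 2% × C$2,371,580.05 = C$237,158.01…
Interest: C$2,371,580.05 × ((1 + 0.0006)^134 − 1) = C$2,371,580.05 × 0.08369434… = C$198,487.8285…
Penalties + interest = C$237,158.0050 + C$198,487.8285… = C$435,645.83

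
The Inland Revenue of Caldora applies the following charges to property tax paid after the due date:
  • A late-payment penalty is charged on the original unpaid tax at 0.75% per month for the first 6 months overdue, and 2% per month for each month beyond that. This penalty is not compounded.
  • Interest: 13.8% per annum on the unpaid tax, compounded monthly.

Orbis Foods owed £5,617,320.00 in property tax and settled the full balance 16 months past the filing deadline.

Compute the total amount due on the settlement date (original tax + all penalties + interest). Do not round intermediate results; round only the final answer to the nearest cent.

£8,121,265.21

Penalty, months 1–6: 6 × 0.75% × £5,617,320.00 = £252,779.40
Penalty, months 7–16: 10 × 2% × £5,617,320.00 = £1,123,464.00
Interest (13.8%/yr ÷ 12 = 1.15%/month): £5,617,320.00 × ((1 + 0.0115)^16 − 1) = £1,127,701.8147…
Total = £5,617,320.00 + £1,376,243.4000 + £1,127,701.8147… = £8,121,265.21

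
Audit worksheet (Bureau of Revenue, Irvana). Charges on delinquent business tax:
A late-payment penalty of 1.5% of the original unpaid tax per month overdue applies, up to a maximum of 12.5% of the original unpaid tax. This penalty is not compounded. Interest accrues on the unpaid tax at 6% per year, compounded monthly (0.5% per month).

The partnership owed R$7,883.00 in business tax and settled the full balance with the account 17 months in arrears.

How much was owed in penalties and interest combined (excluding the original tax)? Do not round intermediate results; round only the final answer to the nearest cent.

Penalty (uncapped): 17 × 1.5% × R$7,883.00 = R$2,010.17…; cap = 12.5% × R$7,883.00 = R$985.38… → penalty = R$985.38…
Interest: R$7,883.00 × ((1 + 0.005)^17 − 1) = R$7,883.00 × 0.0884865… = R$697.5391…
Penalties + interest = R$985.3750 + R$697.5391… = R$1,682.91

R$1,682.91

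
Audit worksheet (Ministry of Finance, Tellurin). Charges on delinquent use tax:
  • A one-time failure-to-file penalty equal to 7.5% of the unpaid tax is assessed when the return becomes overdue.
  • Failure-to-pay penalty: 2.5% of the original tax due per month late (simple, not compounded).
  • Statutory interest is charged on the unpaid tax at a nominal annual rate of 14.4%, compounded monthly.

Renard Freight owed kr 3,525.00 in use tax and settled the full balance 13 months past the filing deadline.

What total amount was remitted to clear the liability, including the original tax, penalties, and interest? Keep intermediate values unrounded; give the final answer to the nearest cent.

Failure-to-file penalty: 7.5% × kr 3,525.00 = kr 264.38…
Failure-to-pay penalty: 13 × 2.5% × kr 3,525.00 = kr 1,145.63…
Interest (14.4%/yr ÷ 12 = 1.2%/month): kr 3,525.00 × ((1 + 0.012)^13 − 1) = kr 591.2883…
Total = kr 3,525.00 + kr 1,410.0000 + kr 591.2883… = kr 5,526.29

kr 5,526.29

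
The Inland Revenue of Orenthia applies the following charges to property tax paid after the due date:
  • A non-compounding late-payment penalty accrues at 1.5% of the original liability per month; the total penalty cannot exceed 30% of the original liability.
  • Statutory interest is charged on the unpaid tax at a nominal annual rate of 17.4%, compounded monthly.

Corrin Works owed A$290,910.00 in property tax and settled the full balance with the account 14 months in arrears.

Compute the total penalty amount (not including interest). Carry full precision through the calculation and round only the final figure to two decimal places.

A$61,091.10

Penalty: 14 × 1.5% × A$290,910.00 = A$61,091.10 (below the 30% cap of A$87,273.00)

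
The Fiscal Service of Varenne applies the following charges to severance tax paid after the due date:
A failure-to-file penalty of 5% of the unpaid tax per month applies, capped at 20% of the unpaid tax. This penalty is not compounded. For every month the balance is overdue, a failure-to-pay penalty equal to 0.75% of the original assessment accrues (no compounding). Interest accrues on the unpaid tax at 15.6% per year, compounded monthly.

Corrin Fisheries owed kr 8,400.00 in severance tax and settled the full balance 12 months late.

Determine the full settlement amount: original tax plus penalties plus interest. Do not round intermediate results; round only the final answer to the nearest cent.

Failure-to-file: 12 × 5% × kr 8,400.00 = kr 5,040.00, capped at 20% × kr 8,400.00 = kr 1,680.00
Failure-to-pay penalty = 0.75% × kr 8,400.00 × 12 mo = kr 756.00
Interest (15.6%/yr ÷ 12 = 1.3%/month): kr 8,400.00 × ((1 + 0.013)^12 − 1) = kr 1,408.2749…
Total = kr 8,400.00 + kr 2,436.0000 + kr 1,408.2749… = kr 12,244.27

kr 12,244.27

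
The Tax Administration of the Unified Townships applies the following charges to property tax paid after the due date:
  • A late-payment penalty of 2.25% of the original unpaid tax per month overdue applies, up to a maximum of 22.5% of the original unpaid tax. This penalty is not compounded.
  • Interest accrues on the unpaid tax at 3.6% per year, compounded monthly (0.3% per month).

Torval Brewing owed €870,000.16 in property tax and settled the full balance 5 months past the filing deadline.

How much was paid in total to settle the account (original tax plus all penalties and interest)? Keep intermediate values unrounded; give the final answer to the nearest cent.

€981,003.72

Penalty: 5 × 2.25% × €870,000.16 = €97,875.02… (below the 22.5% cap of €195,750.04…)
Interest: €870,000.16 × ((1 + 0.003)^5 − 1) = €870,000.16 × 0.0150903… = €13,128.5377…
Total = €870,000.16 + €97,875.0180 + €13,128.5377… = €981,003.72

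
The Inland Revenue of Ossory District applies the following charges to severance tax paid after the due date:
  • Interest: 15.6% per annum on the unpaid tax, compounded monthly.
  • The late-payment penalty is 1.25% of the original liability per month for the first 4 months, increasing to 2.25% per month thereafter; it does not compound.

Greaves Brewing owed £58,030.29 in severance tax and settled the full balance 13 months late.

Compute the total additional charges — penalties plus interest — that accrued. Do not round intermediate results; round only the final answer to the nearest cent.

Penalty, months 1–4: 4 × 1.25% × £58,030.29 = £2,901.51…
Penalty, months 5–13: 9 × 2.25% × £58,030.29 = £11,751.13…
Interest (15.6%/yr ÷ 12 = 1.3%/month): £58,030.29 × ((1 + 0.013)^13 − 1) = £10,609.7504…
Penalties + interest = £14,652.6482… + £10,609.7504… = £25,262.40

£25,262.40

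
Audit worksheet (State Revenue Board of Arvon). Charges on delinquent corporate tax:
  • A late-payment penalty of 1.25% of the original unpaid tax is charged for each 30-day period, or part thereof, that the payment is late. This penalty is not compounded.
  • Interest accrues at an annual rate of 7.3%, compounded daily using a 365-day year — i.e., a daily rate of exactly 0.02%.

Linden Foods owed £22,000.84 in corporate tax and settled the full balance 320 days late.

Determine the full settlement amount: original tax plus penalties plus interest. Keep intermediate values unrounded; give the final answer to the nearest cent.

Penalty periods: ⌈320/30⌉ = 11; penalty = 11 × 1.25% × £22,000.84 = £3,025.12…
Interest: £22,000.84 × ((1 + 0.0002)^320 − 1) = £22,000.84 × 0.06608558… = £1,453.9382…
Total = £22,000.84 + £3,025.1155 + £1,453.9382… = £26,479.89

£26,479.89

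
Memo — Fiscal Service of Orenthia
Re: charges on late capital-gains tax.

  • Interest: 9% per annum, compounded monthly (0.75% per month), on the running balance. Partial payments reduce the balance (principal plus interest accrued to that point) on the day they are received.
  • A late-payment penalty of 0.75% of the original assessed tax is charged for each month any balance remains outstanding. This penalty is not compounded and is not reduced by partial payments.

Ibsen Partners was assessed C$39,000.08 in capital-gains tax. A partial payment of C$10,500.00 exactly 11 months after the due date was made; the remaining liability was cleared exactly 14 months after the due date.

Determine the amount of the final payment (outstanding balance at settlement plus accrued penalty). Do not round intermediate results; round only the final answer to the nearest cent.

C$36,657.82

Balance at month 11: C$39,000.0800 × (1 + 0.0075)^11 = C$42,340.9990…
After C$10,500.00 payment: C$42,340.9990… − C$10,500.00 = C$31,840.9990…
Balance at month 14: C$31,840.9990… × (1 + 0.0075)^3 = C$32,562.8081…
Penalty: 14 × 0.75% × C$39,000.08 = C$4,095.01…
Final settlement = outstanding balance + penalty = C$32,562.8081… + C$4,095.01… = C$36,657.82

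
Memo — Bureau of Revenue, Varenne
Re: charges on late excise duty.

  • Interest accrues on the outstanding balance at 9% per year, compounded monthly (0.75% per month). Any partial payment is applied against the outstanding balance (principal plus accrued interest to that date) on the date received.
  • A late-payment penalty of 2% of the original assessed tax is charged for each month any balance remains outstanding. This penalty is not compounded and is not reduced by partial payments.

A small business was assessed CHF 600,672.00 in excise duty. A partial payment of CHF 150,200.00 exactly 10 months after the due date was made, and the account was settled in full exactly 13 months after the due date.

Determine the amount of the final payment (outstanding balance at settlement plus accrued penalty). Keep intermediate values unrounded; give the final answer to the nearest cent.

CHF 664,516.63

Balance at month 10: CHF 600,672.0000 × (1 + 0.0075)^10 = CHF 647,273.6628…
After CHF 150,200.00 payment: CHF 647,273.6628… − CHF 150,200.00 = CHF 497,073.6628…
Balance at month 13: CHF 497,073.6628… × (1 + 0.0075)^3 = CHF 508,341.9110…
Penalty: 13 × 2% × CHF 600,672.00 = CHF 156,174.72
Final settlement = outstanding balance + penalty = CHF 508,341.9110… + CHF 156,174.72 = CHF 664,516.63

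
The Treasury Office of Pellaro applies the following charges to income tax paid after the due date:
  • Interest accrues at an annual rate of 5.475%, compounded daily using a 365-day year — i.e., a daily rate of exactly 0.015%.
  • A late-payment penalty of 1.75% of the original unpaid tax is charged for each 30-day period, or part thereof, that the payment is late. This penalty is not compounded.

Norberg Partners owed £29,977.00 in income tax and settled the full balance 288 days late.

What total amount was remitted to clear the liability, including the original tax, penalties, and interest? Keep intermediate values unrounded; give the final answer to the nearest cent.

Penalty periods: ⌈288/30⌉ = 10; penalty = 10 × 1.75% × £29,977.00 = £5,245.98…
Interest: £29,977.00 × ((1 + 0.00015)^288 − 1) = £29,977.00 × 0.04414332… = £1,323.2843…
Total = £29,977.00 + £5,245.9750 + £1,323.2843… = £36,546.26

£36,546.26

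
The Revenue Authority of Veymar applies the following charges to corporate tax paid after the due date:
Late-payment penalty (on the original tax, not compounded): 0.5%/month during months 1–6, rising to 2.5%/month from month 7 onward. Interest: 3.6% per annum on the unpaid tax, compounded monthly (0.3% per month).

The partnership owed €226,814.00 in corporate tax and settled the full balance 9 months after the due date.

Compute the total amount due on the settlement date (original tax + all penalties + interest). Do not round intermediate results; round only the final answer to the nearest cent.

Penalty, months 1–6: 6 × 0.5% × €226,814.00 = €6,804.42
Penalty, months 7–9: 3 × 2.5% × €226,814.00 = €17,011.05
Interest: €226,814.00 × ((1 + 0.003)^9 − 1) = €226,814.00 × 0.0273263… = €6,197.9825…
Total = €226,814.00 + €23,815.4700 + €6,197.9825… = €256,827.45

€256,827.45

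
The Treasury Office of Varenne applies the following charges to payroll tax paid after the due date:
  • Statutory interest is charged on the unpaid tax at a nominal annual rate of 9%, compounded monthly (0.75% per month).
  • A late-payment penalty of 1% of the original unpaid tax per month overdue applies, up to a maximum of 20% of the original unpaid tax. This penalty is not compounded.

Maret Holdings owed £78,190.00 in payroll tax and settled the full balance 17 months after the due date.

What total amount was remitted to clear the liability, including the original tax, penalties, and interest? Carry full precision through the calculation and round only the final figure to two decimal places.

Penalty: 17 × 1% × £78,190.00 = £13,292.30 (below the 20% cap of £15,638.00)
Interest: £78,190.00 × ((1 + 0.0075)^17 − 1) = £78,190.00 × 0.1354446… = £10,590.4097…
Total = £78,190.00 + £13,292.3000 + £10,590.4097… = £102,072.71

£102,072.71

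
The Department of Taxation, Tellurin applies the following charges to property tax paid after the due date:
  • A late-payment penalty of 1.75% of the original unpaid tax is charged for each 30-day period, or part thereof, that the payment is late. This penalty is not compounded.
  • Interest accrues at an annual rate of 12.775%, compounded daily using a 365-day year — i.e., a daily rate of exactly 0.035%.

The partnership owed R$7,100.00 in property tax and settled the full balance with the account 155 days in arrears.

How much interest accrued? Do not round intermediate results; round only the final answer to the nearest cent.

R$395.74

Interest: R$7,100.00 × ((1 + 0.00035)^155 − 1) = R$7,100.00 × 0.05573849… = R$395.7432…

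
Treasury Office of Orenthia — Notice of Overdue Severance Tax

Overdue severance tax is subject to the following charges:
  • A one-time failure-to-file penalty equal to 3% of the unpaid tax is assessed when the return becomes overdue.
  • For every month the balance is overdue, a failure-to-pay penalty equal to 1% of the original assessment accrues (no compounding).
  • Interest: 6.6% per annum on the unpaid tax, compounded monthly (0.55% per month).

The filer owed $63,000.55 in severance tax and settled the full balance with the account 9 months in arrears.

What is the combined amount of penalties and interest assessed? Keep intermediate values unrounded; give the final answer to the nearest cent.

Failure-to-file penalty: 3% × $63,000.55 = $1,890.02…
Failure-to-pay penalty: 9 × 1% × $63,000.55 = $5,670.05…
Interest: $63,000.55 × ((1 + 0.0055)^9 − 1) = $63,000.55 × 0.0506031… = $3,188.0226…
Penalties + interest = $7,560.0660 + $3,188.0226… = $10,748.09

$10,748.09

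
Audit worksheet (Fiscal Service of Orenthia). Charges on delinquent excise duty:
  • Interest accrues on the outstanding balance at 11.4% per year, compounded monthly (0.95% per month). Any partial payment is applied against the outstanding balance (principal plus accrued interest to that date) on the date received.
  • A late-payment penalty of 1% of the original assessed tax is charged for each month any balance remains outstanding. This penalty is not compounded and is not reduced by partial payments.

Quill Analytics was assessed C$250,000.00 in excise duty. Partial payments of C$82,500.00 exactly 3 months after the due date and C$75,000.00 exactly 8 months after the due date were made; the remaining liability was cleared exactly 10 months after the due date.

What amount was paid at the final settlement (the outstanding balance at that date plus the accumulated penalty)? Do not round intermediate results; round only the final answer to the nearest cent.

Balance at month 3: C$250,000.0000 × (1 + 0.0095)^3 = C$257,192.9018…
After C$82,500.00 payment: C$257,192.9018… − C$82,500.00 = C$174,692.9018…
Balance at month 8: C$174,692.9018… × (1 + 0.0095)^5 = C$183,149.9799…
After C$75,000.00 payment: C$183,149.9799… − C$75,000.00 = C$108,149.9799…
Balance at month 10: C$108,149.9799… × (1 + 0.0095)^2 = C$110,214.5901…
Penalty: 10 × 1% × C$250,000.00 = C$25,000.00
Final settlement = outstanding balance + penalty = C$110,214.5901… + C$25,000.00 = C$135,214.59

C$135,214.59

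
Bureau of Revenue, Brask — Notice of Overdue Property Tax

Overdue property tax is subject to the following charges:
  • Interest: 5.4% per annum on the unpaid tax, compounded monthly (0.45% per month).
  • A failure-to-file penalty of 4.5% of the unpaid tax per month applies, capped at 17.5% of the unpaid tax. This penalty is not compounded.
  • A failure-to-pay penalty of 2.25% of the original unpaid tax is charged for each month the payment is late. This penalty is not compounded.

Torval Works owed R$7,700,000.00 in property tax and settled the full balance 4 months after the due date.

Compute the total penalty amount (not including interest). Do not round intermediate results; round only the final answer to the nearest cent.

R$2,040,500.00

Failure-to-file: 4 × 4.5% × R$7,700,000.00 = R$1,386,000.00, capped at 17.5% × R$7,700,000.00 = R$1,347,500.00
Failure-to-pay penalty = 2.25% × R$7,700,000.00 × 4 mo = R$693,000.00
Total penalty = R$1,347,500.00 + R$693,000.00 = R$2,040,500.00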